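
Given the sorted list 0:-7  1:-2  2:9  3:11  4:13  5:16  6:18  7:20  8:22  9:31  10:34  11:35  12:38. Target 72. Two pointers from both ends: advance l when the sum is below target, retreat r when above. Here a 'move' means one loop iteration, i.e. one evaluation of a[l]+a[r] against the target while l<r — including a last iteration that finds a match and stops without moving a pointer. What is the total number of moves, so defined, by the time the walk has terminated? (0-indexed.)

[0,12] -7+38=31 <72 → l++
[1,12] -2+38=36 <72 → l++
[2,12] 9+38=47 <72 → l++
[3,12] 11+38=49 <72 → l++
[4,12] 13+38=51 <72 → l++
[5,12] 16+38=54 <72 → l++
[6,12] 18+38=56 <72 → l++
[7,12] 20+38=58 <72 → l++
[8,12] 22+38=60 <72 → l++
[9,12] 31+38=69 <72 → l++
[10,12] 34+38=72 → found

11 moves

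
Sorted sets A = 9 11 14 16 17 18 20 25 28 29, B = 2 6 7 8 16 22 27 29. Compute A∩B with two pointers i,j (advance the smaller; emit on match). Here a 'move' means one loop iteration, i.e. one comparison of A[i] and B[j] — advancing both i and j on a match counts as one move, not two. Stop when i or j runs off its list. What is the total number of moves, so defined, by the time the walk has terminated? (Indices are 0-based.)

16 moves

i=0 j=0: 9>2, j++
i=0 j=1: 9>6, j++
i=0 j=2: 9>7, j++
i=0 j=3: 9>8, j++
i=0 j=4: 9<16, i++
i=1 j=4: 11<16, i++
i=2 j=4: 14<16, i++
i=3 j=4: 16==16 emit, i++,j++
i=4 j=5: 17<22, i++
i=5 j=5: 18<22, i++
i=6 j=5: 20<22, i++
i=7 j=5: 25>22, j++
i=7 j=6: 25<27, i++
i=8 j=6: 28>27, j++
i=8 j=7: 28<29, i++
i=9 j=7: 29==29 emit, i++,j++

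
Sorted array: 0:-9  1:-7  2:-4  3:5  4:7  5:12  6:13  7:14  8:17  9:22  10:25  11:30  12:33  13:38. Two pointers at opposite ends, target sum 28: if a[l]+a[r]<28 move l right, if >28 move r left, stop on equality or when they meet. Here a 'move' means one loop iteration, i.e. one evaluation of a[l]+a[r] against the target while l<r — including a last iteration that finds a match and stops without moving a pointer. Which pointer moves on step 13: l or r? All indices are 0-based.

l

[0,13] -9+38=29 >28 → r--
[0,12] -9+33=24 <28 → l++
[1,12] -7+33=26 <28 → l++
[2,12] -4+33=29 >28 → r--
[2,11] -4+30=26 <28 → l++
[3,11] 5+30=35 >28 → r--
[3,10] 5+25=30 >28 → r--
[3,9] 5+22=27 <28 → l++
[4,9] 7+22=29 >28 → r--
[4,8] 7+17=24 <28 → l++
[5,8] 12+17=29 >28 → r--
[5,7] 12+14=26 <28 → l++
[6,7] 13+14=27 <28 → l++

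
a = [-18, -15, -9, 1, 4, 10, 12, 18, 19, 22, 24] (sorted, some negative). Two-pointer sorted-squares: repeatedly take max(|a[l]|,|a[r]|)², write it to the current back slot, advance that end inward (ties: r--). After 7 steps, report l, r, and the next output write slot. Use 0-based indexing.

l=2, r=5, next write slot=3

l=0 r=10: |-18|<=|24| out[10]=576, r--
l=0 r=9: |-18|<=|22| out[9]=484, r--
l=0 r=8: |-18|<=|19| out[8]=361, r--
l=0 r=7: |-18|<=|18| out[7]=324, r--
l=0 r=6: |-18|>|12| out[6]=324, l++
l=1 r=6: |-15|>|12| out[5]=225, l++
l=2 r=6: |-9|<=|12| out[4]=144, r--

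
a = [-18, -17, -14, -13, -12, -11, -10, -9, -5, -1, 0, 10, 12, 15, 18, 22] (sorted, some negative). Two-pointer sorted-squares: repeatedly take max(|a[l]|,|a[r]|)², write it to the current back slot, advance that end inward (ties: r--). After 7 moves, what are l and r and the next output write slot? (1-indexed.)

l=1 r=16: |-18|<=|22| out[16]=484, r--
l=1 r=15: |-18|<=|18| out[15]=324, r--
l=1 r=14: |-18|>|15| out[14]=324, l++
l=2 r=14: |-17|>|15| out[13]=289, l++
l=3 r=14: |-14|<=|15| out[12]=225, r--
l=3 r=13: |-14|>|12| out[11]=196, l++
l=4 r=13: |-13|>|12| out[10]=169, l++

l=5, r=13, next write slot=9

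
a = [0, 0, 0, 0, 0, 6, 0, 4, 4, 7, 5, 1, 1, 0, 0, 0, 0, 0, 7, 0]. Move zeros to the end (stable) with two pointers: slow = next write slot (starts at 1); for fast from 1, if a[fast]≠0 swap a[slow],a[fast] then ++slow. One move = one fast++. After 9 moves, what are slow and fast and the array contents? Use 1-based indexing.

slow=1 fast=1: a[fast]=0, fast++
slow=1 fast=2: a[fast]=0, fast++
slow=1 fast=3: a[fast]=0, fast++
slow=1 fast=4: a[fast]=0, fast++
slow=1 fast=5: a[fast]=0, fast++
slow=1 fast=6: a[fast]=6≠0 swap→a[1]=6, slow++,fast++
slow=2 fast=7: a[fast]=0, fast++
slow=2 fast=8: a[fast]=4≠0 swap→a[2]=4, slow++,fast++
slow=3 fast=9: a[fast]=4≠0 swap→a[3]=4, slow++,fast++

slow=4, fast=10, a=[6, 4, 4, 0, 0, 0, 0, 0, 0, 7, 5, 1, 1, 0, 0, 0, 0, 0, 7, 0]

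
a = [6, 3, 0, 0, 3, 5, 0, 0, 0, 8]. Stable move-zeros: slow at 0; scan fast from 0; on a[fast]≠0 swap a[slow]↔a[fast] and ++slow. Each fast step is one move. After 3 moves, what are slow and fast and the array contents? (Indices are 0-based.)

slow=0 fast=0: a[fast]=6≠0 swap→a[0]=6, slow++,fast++
slow=1 fast=1: a[fast]=3≠0 swap→a[1]=3, slow++,fast++
slow=2 fast=2: a[fast]=0, fast++

slow=2, fast=3, a=[6, 3, 0, 0, 3, 5, 0, 0, 0, 8]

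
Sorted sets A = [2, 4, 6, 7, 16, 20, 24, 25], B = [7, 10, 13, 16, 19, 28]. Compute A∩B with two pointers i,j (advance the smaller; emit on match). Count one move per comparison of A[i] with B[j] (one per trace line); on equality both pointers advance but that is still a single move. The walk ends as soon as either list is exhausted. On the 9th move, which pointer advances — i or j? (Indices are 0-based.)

[i=0,j=0] 2<7 → i++
[i=1,j=0] 4<7 → i++
[i=2,j=0] 6<7 → i++
[i=3,j=0] 7==7 emit → i++,j++
[i=4,j=1] 16>10 → j++
[i=4,j=2] 16>13 → j++
[i=4,j=3] 16==16 emit → i++,j++
[i=5,j=4] 20>19 → j++
[i=5,j=5] 20<28 → i++

i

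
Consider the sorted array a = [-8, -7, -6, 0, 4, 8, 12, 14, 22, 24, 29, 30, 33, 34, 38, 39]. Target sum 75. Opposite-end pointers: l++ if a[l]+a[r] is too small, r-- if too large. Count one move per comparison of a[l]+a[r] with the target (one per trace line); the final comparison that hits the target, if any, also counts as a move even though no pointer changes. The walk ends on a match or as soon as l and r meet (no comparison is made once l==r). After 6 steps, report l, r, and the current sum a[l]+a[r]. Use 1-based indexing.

l=1 r=16: -8+39=31 <75, l++
l=2 r=16: -7+39=32 <75, l++
l=3 r=16: -6+39=33 <75, l++
l=4 r=16: 0+39=39 <75, l++
l=5 r=16: 4+39=43 <75, l++
l=6 r=16: 8+39=47 <75, l++

l=7, r=16, sum=51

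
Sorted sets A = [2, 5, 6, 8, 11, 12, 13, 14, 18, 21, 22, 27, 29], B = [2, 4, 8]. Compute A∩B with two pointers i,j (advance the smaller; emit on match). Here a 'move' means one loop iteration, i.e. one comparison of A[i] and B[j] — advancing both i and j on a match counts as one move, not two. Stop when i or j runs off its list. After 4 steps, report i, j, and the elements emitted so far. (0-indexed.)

i=3, j=2, emitted=[2]

[i=0,j=0] 2==2 emit → i++,j++
[i=1,j=1] 5>4 → j++
[i=1,j=2] 5<8 → i++
[i=2,j=2] 6<8 → i++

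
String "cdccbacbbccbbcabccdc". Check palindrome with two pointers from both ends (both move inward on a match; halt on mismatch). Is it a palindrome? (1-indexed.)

palindrome

l=1 r=20: 'c'=='c', l++,r--
l=2 r=19: 'd'=='d', l++,r--
l=3 r=18: 'c'=='c', l++,r--
l=4 r=17: 'c'=='c', l++,r--
l=5 r=16: 'b'=='b', l++,r--
l=6 r=15: 'a'=='a', l++,r--
l=7 r=14: 'c'=='c', l++,r--
l=8 r=13: 'b'=='b', l++,r--
l=9 r=12: 'b'=='b', l++,r--
l=10 r=11: 'c'=='c', l++,r--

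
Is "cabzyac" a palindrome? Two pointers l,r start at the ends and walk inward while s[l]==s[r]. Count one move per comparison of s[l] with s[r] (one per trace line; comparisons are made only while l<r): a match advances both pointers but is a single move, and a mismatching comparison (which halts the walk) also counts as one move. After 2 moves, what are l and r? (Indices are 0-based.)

l=0 r=6: 'c'=='c', l++,r--
l=1 r=5: 'a'=='a', l++,r--

l=2, r=4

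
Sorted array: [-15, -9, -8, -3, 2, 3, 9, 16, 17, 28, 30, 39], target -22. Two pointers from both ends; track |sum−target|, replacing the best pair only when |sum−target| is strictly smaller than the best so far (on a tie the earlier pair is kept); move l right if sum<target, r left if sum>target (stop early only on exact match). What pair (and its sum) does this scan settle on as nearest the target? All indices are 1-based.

l=1 r=12: -15+39=24 d=46 *, r--
l=1 r=11: -15+30=15 d=37 *, r--
l=1 r=10: -15+28=13 d=35 *, r--
l=1 r=9: -15+17=2 d=24 *, r--
l=1 r=8: -15+16=1 d=23 *, r--
l=1 r=7: -15+9=-6 d=16 *, r--
l=1 r=6: -15+3=-12 d=10 *, r--
l=1 r=5: -15+2=-13 d=9 *, r--
l=1 r=4: -15+-3=-18 d=4 *, r--
l=1 r=3: -15+-8=-23 d=1 *, l++
l=2 r=3: -9+-8=-17 d=5, r--

pair (-15, -8) with sum -23 (|Δ|=1)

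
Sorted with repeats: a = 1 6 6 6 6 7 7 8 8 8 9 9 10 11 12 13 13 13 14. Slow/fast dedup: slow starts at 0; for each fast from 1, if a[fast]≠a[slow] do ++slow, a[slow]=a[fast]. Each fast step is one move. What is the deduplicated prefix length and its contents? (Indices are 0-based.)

(s=0,f=1) a[fast]=6≠a[slow]=1 write a[1]=6 → slow++,fast++
(s=1,f=2) a[fast]=6=a[slow] dup → fast++
(s=1,f=3) a[fast]=6=a[slow] dup → fast++
(s=1,f=4) a[fast]=6=a[slow] dup → fast++
(s=1,f=5) a[fast]=7≠a[slow]=6 write a[2]=7 → slow++,fast++
(s=2,f=6) a[fast]=7=a[slow] dup → fast++
(s=2,f=7) a[fast]=8≠a[slow]=7 write a[3]=8 → slow++,fast++
(s=3,f=8) a[fast]=8=a[slow] dup → fast++
(s=3,f=9) a[fast]=8=a[slow] dup → fast++
(s=3,f=10) a[fast]=9≠a[slow]=8 write a[4]=9 → slow++,fast++
(s=4,f=11) a[fast]=9=a[slow] dup → fast++
(s=4,f=12) a[fast]=10≠a[slow]=9 write a[5]=10 → slow++,fast++
(s=5,f=13) a[fast]=11≠a[slow]=10 write a[6]=11 → slow++,fast++
(s=6,f=14) a[fast]=12≠a[slow]=11 write a[7]=12 → slow++,fast++
(s=7,f=15) a[fast]=13≠a[slow]=12 write a[8]=13 → slow++,fast++
(s=8,f=16) a[fast]=13=a[slow] dup → fast++
(s=8,f=17) a[fast]=13=a[slow] dup → fast++
(s=8,f=18) a[fast]=14≠a[slow]=13 write a[9]=14 → slow++,fast++

length 10; prefix = [1, 6, 7, 8, 9, 10, 11, 12, 13, 14]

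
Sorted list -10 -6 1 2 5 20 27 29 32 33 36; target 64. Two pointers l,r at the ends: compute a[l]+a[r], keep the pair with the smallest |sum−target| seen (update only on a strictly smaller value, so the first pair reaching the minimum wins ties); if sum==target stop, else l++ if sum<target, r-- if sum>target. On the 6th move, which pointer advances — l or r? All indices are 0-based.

l=0 r=10: -10+36=26 d=38 *, l++
l=1 r=10: -6+36=30 d=34 *, l++
l=2 r=10: 1+36=37 d=27 *, l++
l=3 r=10: 2+36=38 d=26 *, l++
l=4 r=10: 5+36=41 d=23 *, l++
l=5 r=10: 20+36=56 d=8 *, l++

l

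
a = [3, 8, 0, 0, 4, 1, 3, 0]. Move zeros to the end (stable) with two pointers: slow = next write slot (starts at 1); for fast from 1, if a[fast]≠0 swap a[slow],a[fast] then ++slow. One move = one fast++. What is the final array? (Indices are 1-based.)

[3, 8, 4, 1, 3, 0, 0, 0]

(s=1,f=1) a[fast]=3≠0 swap→a[1]=3 → slow++,fast++
(s=2,f=2) a[fast]=8≠0 swap→a[2]=8 → slow++,fast++
(s=3,f=3) a[fast]=0 → fast++
(s=3,f=4) a[fast]=0 → fast++
(s=3,f=5) a[fast]=4≠0 swap→a[3]=4 → slow++,fast++
(s=4,f=6) a[fast]=1≠0 swap→a[4]=1 → slow++,fast++
(s=5,f=7) a[fast]=3≠0 swap→a[5]=3 → slow++,fast++
(s=6,f=8) a[fast]=0 → fast++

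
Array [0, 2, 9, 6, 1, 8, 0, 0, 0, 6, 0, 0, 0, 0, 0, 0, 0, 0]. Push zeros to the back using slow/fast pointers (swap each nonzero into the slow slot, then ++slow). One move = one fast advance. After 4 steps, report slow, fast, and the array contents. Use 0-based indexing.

slow=0 fast=0: a[fast]=0, fast++
slow=0 fast=1: a[fast]=2≠0 swap→a[0]=2, slow++,fast++
slow=1 fast=2: a[fast]=9≠0 swap→a[1]=9, slow++,fast++
slow=2 fast=3: a[fast]=6≠0 swap→a[2]=6, slow++,fast++

slow=3, fast=4, a=[2, 9, 6, 0, 1, 8, 0, 0, 0, 6, 0, 0, 0, 0, 0, 0, 0, 0]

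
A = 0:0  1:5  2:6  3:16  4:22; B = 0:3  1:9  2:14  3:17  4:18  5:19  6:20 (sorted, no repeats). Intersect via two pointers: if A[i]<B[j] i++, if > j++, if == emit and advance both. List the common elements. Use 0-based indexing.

i=0 j=0: 0<3, i++
i=1 j=0: 5>3, j++
i=1 j=1: 5<9, i++
i=2 j=1: 6<9, i++
i=3 j=1: 16>9, j++
i=3 j=2: 16>14, j++
i=3 j=3: 16<17, i++
i=4 j=3: 22>17, j++
i=4 j=4: 22>18, j++
i=4 j=5: 22>19, j++
i=4 j=6: 22>20, j++

intersection = []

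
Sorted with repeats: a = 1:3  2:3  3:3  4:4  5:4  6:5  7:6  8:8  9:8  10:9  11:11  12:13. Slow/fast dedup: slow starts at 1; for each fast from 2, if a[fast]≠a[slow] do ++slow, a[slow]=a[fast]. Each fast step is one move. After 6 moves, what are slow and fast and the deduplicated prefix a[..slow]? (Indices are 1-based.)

slow=4, fast=8, prefix=[3, 4, 5, 6]

slow=1 fast=2: a[fast]=3=a[slow] dup, fast++
slow=1 fast=3: a[fast]=3=a[slow] dup, fast++
slow=1 fast=4: a[fast]=4≠a[slow]=3 write a[2]=4, slow++,fast++
slow=2 fast=5: a[fast]=4=a[slow] dup, fast++
slow=2 fast=6: a[fast]=5≠a[slow]=4 write a[3]=5, slow++,fast++
slow=3 fast=7: a[fast]=6≠a[slow]=5 write a[4]=6, slow++,fast++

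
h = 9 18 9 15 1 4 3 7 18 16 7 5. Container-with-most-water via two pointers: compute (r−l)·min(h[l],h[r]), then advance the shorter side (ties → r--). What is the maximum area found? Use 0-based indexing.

[0,11] min(9,5)*11=55 best=55 * → r--
[0,10] min(9,7)*10=70 best=70 * → r--
[0,9] min(9,16)*9=81 best=81 * → l++
[1,9] min(18,16)*8=128 best=128 * → r--
[1,8] min(18,18)*7=126 best=128 → r--
[1,7] min(18,7)*6=42 best=128 → r--
[1,6] min(18,3)*5=15 best=128 → r--
[1,5] min(18,4)*4=16 best=128 → r--
[1,4] min(18,1)*3=3 best=128 → r--
[1,3] min(18,15)*2=30 best=128 → r--
[1,2] min(18,9)*1=9 best=128 → r--

max area = 128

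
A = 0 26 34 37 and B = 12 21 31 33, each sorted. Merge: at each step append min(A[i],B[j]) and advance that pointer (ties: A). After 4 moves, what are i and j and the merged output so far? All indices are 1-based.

i=1 j=1: A[i]=0<=B[j]=12 take 0, i++
i=2 j=1: A[i]=26>B[j]=12 take 12, j++
i=2 j=2: A[i]=26>B[j]=21 take 21, j++
i=2 j=3: A[i]=26<=B[j]=31 take 26, i++

i=3, j=3, merged so far=[0, 12, 21, 26]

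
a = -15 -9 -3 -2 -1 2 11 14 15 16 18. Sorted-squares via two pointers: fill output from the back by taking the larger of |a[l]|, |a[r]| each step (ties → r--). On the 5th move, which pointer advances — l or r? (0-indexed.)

l=0 r=10: |-15|<=|18| out[10]=324, r--
l=0 r=9: |-15|<=|16| out[9]=256, r--
l=0 r=8: |-15|<=|15| out[8]=225, r--
l=0 r=7: |-15|>|14| out[7]=225, l++
l=1 r=7: |-9|<=|14| out[6]=196, r--

r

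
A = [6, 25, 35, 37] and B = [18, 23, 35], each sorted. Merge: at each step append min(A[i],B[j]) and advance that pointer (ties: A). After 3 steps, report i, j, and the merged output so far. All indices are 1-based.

i=2, j=3, merged so far=[6, 18, 23]

[i=1,j=1] A[i]=6<=B[j]=18 take 6 → i++
[i=2,j=1] A[i]=25>B[j]=18 take 18 → j++
[i=2,j=2] A[i]=25>B[j]=23 take 23 → j++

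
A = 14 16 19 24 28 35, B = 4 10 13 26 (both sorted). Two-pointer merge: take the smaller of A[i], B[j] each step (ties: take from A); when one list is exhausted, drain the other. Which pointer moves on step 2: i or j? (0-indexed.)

i=0 j=0: A[i]=14>B[j]=4 take 4, j++
i=0 j=1: A[i]=14>B[j]=10 take 10, j++

j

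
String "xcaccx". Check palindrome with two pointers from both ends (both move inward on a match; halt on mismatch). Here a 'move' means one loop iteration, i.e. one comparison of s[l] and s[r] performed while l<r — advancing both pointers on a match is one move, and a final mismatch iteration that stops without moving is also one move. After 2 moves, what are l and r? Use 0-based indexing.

l=0 r=5: 'x'=='x', l++,r--
l=1 r=4: 'c'=='c', l++,r--

l=2, r=3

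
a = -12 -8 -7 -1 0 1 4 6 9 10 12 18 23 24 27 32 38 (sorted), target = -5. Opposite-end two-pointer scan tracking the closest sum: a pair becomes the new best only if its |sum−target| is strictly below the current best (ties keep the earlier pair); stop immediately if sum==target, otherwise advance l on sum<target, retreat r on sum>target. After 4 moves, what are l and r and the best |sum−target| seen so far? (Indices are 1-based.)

l=1, r=13, best |Δ|=17

l=1 r=17: -12+38=26 d=31 *, r--
l=1 r=16: -12+32=20 d=25 *, r--
l=1 r=15: -12+27=15 d=20 *, r--
l=1 r=14: -12+24=12 d=17 *, r--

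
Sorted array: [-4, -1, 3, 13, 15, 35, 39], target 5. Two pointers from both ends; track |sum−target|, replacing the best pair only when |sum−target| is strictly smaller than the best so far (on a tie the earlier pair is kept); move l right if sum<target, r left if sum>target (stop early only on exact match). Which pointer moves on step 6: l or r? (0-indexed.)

[0,6] -4+39=35 d=30 * → r--
[0,5] -4+35=31 d=26 * → r--
[0,4] -4+15=11 d=6 * → r--
[0,3] -4+13=9 d=4 * → r--
[0,2] -4+3=-1 d=6 → l++
[1,2] -1+3=2 d=3 * → l++

l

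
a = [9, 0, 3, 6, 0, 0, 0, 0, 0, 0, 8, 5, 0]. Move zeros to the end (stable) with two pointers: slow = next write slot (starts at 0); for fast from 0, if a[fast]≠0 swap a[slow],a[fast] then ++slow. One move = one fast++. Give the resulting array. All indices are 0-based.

(s=0,f=0) a[fast]=9≠0 swap→a[0]=9 → slow++,fast++
(s=1,f=1) a[fast]=0 → fast++
(s=1,f=2) a[fast]=3≠0 swap→a[1]=3 → slow++,fast++
(s=2,f=3) a[fast]=6≠0 swap→a[2]=6 → slow++,fast++
(s=3,f=4) a[fast]=0 → fast++
(s=3,f=5) a[fast]=0 → fast++
(s=3,f=6) a[fast]=0 → fast++
(s=3,f=7) a[fast]=0 → fast++
(s=3,f=8) a[fast]=0 → fast++
(s=3,f=9) a[fast]=0 → fast++
(s=3,f=10) a[fast]=8≠0 swap→a[3]=8 → slow++,fast++
(s=4,f=11) a[fast]=5≠0 swap→a[4]=5 → slow++,fast++
(s=5,f=12) a[fast]=0 → fast++

[9, 3, 6, 8, 5, 0, 0, 0, 0, 0, 0, 0, 0]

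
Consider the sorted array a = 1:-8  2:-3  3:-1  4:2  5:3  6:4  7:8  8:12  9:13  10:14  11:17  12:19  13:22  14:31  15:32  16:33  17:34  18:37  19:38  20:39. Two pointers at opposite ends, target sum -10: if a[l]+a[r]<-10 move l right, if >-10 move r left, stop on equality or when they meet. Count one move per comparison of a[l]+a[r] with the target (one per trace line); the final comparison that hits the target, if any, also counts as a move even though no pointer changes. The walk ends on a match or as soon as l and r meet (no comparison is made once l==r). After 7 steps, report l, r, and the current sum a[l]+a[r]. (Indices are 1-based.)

l=1 r=20: -8+39=31 >-10, r--
l=1 r=19: -8+38=30 >-10, r--
l=1 r=18: -8+37=29 >-10, r--
l=1 r=17: -8+34=26 >-10, r--
l=1 r=16: -8+33=25 >-10, r--
l=1 r=15: -8+32=24 >-10, r--
l=1 r=14: -8+31=23 >-10, r--

l=1, r=13, sum=14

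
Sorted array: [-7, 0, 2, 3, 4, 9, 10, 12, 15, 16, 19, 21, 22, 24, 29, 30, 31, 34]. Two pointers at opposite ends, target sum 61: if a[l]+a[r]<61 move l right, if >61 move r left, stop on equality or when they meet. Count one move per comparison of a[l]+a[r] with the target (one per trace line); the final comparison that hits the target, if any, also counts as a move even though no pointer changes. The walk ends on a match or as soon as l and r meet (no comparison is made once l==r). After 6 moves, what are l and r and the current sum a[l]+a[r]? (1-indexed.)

[1,18] -7+34=27 <61 → l++
[2,18] 0+34=34 <61 → l++
[3,18] 2+34=36 <61 → l++
[4,18] 3+34=37 <61 → l++
[5,18] 4+34=38 <61 → l++
[6,18] 9+34=43 <61 → l++

l=7, r=18, sum=44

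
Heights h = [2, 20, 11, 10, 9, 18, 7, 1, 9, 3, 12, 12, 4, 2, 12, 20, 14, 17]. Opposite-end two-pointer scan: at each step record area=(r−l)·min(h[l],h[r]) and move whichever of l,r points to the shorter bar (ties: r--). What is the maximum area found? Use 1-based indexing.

max area = 280

[1,18] min(2,17)*17=34 best=34 * → l++
[2,18] min(20,17)*16=272 best=272 * → r--
[2,17] min(20,14)*15=210 best=272 → r--
[2,16] min(20,20)*14=280 best=280 * → r--
[2,15] min(20,12)*13=156 best=280 → r--
[2,14] min(20,2)*12=24 best=280 → r--
[2,13] min(20,4)*11=44 best=280 → r--
[2,12] min(20,12)*10=120 best=280 → r--
[2,11] min(20,12)*9=108 best=280 → r--
[2,10] min(20,3)*8=24 best=280 → r--
[2,9] min(20,9)*7=63 best=280 → r--
[2,8] min(20,1)*6=6 best=280 → r--
[2,7] min(20,7)*5=35 best=280 → r--
[2,6] min(20,18)*4=72 best=280 → r--
[2,5] min(20,9)*3=27 best=280 → r--
[2,4] min(20,10)*2=20 best=280 → r--
[2,3] min(20,11)*1=11 best=280 → r--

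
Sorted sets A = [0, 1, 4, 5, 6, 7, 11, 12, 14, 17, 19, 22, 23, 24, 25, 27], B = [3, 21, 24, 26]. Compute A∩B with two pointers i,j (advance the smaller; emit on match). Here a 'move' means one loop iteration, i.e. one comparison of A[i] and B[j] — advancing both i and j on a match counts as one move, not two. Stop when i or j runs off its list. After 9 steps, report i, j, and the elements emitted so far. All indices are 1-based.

i=9, j=2, emitted=[]

i=1 j=1: 0<3, i++
i=2 j=1: 1<3, i++
i=3 j=1: 4>3, j++
i=3 j=2: 4<21, i++
i=4 j=2: 5<21, i++
i=5 j=2: 6<21, i++
i=6 j=2: 7<21, i++
i=7 j=2: 11<21, i++
i=8 j=2: 12<21, i++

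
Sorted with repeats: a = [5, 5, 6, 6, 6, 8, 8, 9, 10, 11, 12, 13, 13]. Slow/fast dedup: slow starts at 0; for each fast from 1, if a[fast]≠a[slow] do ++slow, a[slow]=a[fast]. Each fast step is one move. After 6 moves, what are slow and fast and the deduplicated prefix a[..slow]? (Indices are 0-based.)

slow=2, fast=7, prefix=[5, 6, 8]

(s=0,f=1) a[fast]=5=a[slow] dup → fast++
(s=0,f=2) a[fast]=6≠a[slow]=5 write a[1]=6 → slow++,fast++
(s=1,f=3) a[fast]=6=a[slow] dup → fast++
(s=1,f=4) a[fast]=6=a[slow] dup → fast++
(s=1,f=5) a[fast]=8≠a[slow]=6 write a[2]=8 → slow++,fast++
(s=2,f=6) a[fast]=8=a[slow] dup → fast++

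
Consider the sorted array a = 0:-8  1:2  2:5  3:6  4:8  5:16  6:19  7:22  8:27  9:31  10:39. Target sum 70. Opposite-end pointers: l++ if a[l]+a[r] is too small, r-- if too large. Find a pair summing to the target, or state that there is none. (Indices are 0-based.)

(31, 39)

[0,10] -8+39=31 <70 → l++
[1,10] 2+39=41 <70 → l++
[2,10] 5+39=44 <70 → l++
[3,10] 6+39=45 <70 → l++
[4,10] 8+39=47 <70 → l++
[5,10] 16+39=55 <70 → l++
[6,10] 19+39=58 <70 → l++
[7,10] 22+39=61 <70 → l++
[8,10] 27+39=66 <70 → l++
[9,10] 31+39=70 → found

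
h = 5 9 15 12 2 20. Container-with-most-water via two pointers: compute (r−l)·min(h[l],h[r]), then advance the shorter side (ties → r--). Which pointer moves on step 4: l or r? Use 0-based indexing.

[0,5] min(5,20)*5=25 best=25 * → l++
[1,5] min(9,20)*4=36 best=36 * → l++
[2,5] min(15,20)*3=45 best=45 * → l++
[3,5] min(12,20)*2=24 best=45 → l++

l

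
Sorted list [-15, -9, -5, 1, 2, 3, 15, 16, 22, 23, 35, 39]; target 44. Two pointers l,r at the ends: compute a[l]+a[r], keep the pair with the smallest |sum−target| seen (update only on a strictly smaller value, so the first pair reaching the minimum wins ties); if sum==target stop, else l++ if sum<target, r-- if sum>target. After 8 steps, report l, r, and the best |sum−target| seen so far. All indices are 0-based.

l=6, r=9, best |Δ|=2

l=0 r=11: -15+39=24 d=20 *, l++
l=1 r=11: -9+39=30 d=14 *, l++
l=2 r=11: -5+39=34 d=10 *, l++
l=3 r=11: 1+39=40 d=4 *, l++
l=4 r=11: 2+39=41 d=3 *, l++
l=5 r=11: 3+39=42 d=2 *, l++
l=6 r=11: 15+39=54 d=10, r--
l=6 r=10: 15+35=50 d=6, r--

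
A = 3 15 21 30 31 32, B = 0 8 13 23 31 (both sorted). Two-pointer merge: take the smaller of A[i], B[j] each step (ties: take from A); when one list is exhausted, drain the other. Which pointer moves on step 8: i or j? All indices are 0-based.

[i=0,j=0] A[i]=3>B[j]=0 take 0 → j++
[i=0,j=1] A[i]=3<=B[j]=8 take 3 → i++
[i=1,j=1] A[i]=15>B[j]=8 take 8 → j++
[i=1,j=2] A[i]=15>B[j]=13 take 13 → j++
[i=1,j=3] A[i]=15<=B[j]=23 take 15 → i++
[i=2,j=3] A[i]=21<=B[j]=23 take 21 → i++
[i=3,j=3] A[i]=30>B[j]=23 take 23 → j++
[i=3,j=4] A[i]=30<=B[j]=31 take 30 → i++

i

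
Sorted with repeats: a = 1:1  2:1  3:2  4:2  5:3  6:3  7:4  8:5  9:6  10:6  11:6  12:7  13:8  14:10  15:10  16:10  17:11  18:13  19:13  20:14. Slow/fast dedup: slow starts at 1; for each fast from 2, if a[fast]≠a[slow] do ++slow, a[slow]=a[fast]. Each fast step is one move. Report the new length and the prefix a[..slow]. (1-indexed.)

length 12; prefix = [1, 2, 3, 4, 5, 6, 7, 8, 10, 11, 13, 14]

(s=1,f=2) a[fast]=1=a[slow] dup → fast++
(s=1,f=3) a[fast]=2≠a[slow]=1 write a[2]=2 → slow++,fast++
(s=2,f=4) a[fast]=2=a[slow] dup → fast++
(s=2,f=5) a[fast]=3≠a[slow]=2 write a[3]=3 → slow++,fast++
(s=3,f=6) a[fast]=3=a[slow] dup → fast++
(s=3,f=7) a[fast]=4≠a[slow]=3 write a[4]=4 → slow++,fast++
(s=4,f=8) a[fast]=5≠a[slow]=4 write a[5]=5 → slow++,fast++
(s=5,f=9) a[fast]=6≠a[slow]=5 write a[6]=6 → slow++,fast++
(s=6,f=10) a[fast]=6=a[slow] dup → fast++
(s=6,f=11) a[fast]=6=a[slow] dup → fast++
(s=6,f=12) a[fast]=7≠a[slow]=6 write a[7]=7 → slow++,fast++
(s=7,f=13) a[fast]=8≠a[slow]=7 write a[8]=8 → slow++,fast++
(s=8,f=14) a[fast]=10≠a[slow]=8 write a[9]=10 → slow++,fast++
(s=9,f=15) a[fast]=10=a[slow] dup → fast++
(s=9,f=16) a[fast]=10=a[slow] dup → fast++
(s=9,f=17) a[fast]=11≠a[slow]=10 write a[10]=11 → slow++,fast++
(s=10,f=18) a[fast]=13≠a[slow]=11 write a[11]=13 → slow++,fast++
(s=11,f=19) a[fast]=13=a[slow] dup → fast++
(s=11,f=20) a[fast]=14≠a[slow]=13 write a[12]=14 → slow++,fast++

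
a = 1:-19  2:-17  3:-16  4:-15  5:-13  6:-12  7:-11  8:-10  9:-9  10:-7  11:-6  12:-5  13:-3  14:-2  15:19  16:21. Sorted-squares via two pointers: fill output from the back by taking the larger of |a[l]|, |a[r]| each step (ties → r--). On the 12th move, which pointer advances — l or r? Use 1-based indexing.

l

l=1 r=16: |-19|<=|21| out[16]=441, r--
l=1 r=15: |-19|<=|19| out[15]=361, r--
l=1 r=14: |-19|>|-2| out[14]=361, l++
l=2 r=14: |-17|>|-2| out[13]=289, l++
l=3 r=14: |-16|>|-2| out[12]=256, l++
l=4 r=14: |-15|>|-2| out[11]=225, l++
l=5 r=14: |-13|>|-2| out[10]=169, l++
l=6 r=14: |-12|>|-2| out[9]=144, l++
l=7 r=14: |-11|>|-2| out[8]=121, l++
l=8 r=14: |-10|>|-2| out[7]=100, l++
l=9 r=14: |-9|>|-2| out[6]=81, l++
l=10 r=14: |-7|>|-2| out[5]=49, l++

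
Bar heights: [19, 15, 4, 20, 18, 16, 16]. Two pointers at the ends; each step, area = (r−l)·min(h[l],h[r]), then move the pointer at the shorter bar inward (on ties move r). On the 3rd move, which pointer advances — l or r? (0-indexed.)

l=0 r=6: min(19,16)*6=96 best=96 *, r--
l=0 r=5: min(19,16)*5=80 best=96, r--
l=0 r=4: min(19,18)*4=72 best=96, r--

r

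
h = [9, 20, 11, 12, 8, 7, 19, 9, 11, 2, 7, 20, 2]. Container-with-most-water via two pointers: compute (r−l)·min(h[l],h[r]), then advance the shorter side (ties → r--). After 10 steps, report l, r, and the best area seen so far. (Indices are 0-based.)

l=1, r=3, best area=200

l=0 r=12: min(9,2)*12=24 best=24 *, r--
l=0 r=11: min(9,20)*11=99 best=99 *, l++
l=1 r=11: min(20,20)*10=200 best=200 *, r--
l=1 r=10: min(20,7)*9=63 best=200, r--
l=1 r=9: min(20,2)*8=16 best=200, r--
l=1 r=8: min(20,11)*7=77 best=200, r--
l=1 r=7: min(20,9)*6=54 best=200, r--
l=1 r=6: min(20,19)*5=95 best=200, r--
l=1 r=5: min(20,7)*4=28 best=200, r--
l=1 r=4: min(20,8)*3=24 best=200, r--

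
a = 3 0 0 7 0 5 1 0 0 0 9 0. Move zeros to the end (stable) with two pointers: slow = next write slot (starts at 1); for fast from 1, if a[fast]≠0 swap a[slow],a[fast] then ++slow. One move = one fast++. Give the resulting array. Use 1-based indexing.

slow=1 fast=1: a[fast]=3≠0 swap→a[1]=3, slow++,fast++
slow=2 fast=2: a[fast]=0, fast++
slow=2 fast=3: a[fast]=0, fast++
slow=2 fast=4: a[fast]=7≠0 swap→a[2]=7, slow++,fast++
slow=3 fast=5: a[fast]=0, fast++
slow=3 fast=6: a[fast]=5≠0 swap→a[3]=5, slow++,fast++
slow=4 fast=7: a[fast]=1≠0 swap→a[4]=1, slow++,fast++
slow=5 fast=8: a[fast]=0, fast++
slow=5 fast=9: a[fast]=0, fast++
slow=5 fast=10: a[fast]=0, fast++
slow=5 fast=11: a[fast]=9≠0 swap→a[5]=9, slow++,fast++
slow=6 fast=12: a[fast]=0, fast++

[3, 7, 5, 1, 9, 0, 0, 0, 0, 0, 0, 0]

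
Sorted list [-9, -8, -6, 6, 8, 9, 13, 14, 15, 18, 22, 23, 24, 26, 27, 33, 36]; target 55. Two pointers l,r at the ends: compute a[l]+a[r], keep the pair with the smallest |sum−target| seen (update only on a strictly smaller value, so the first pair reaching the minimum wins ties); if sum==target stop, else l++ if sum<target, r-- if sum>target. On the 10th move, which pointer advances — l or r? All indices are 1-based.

l

l=1 r=17: -9+36=27 d=28 *, l++
l=2 r=17: -8+36=28 d=27 *, l++
l=3 r=17: -6+36=30 d=25 *, l++
l=4 r=17: 6+36=42 d=13 *, l++
l=5 r=17: 8+36=44 d=11 *, l++
l=6 r=17: 9+36=45 d=10 *, l++
l=7 r=17: 13+36=49 d=6 *, l++
l=8 r=17: 14+36=50 d=5 *, l++
l=9 r=17: 15+36=51 d=4 *, l++
l=10 r=17: 18+36=54 d=1 *, l++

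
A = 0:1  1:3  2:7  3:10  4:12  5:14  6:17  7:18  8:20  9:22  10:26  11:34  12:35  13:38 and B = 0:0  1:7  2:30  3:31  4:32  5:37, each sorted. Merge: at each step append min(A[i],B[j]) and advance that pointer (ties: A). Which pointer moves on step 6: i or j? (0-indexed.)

[i=0,j=0] A[i]=1>B[j]=0 take 0 → j++
[i=0,j=1] A[i]=1<=B[j]=7 take 1 → i++
[i=1,j=1] A[i]=3<=B[j]=7 take 3 → i++
[i=2,j=1] A[i]=7<=B[j]=7 take 7 → i++
[i=3,j=1] A[i]=10>B[j]=7 take 7 → j++
[i=3,j=2] A[i]=10<=B[j]=30 take 10 → i++

i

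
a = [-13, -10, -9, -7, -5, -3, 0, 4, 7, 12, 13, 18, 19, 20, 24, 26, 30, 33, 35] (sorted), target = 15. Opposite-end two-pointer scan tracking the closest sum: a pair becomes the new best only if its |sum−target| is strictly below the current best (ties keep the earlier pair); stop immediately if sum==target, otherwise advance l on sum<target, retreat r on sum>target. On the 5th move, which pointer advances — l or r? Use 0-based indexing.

[0,18] -13+35=22 d=7 * → r--
[0,17] -13+33=20 d=5 * → r--
[0,16] -13+30=17 d=2 * → r--
[0,15] -13+26=13 d=2 → l++
[1,15] -10+26=16 d=1 * → r--

r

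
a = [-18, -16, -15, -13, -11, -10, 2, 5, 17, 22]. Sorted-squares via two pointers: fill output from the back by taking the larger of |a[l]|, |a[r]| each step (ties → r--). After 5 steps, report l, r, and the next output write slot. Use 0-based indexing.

l=3, r=7, next write slot=4

l=0 r=9: |-18|<=|22| out[9]=484, r--
l=0 r=8: |-18|>|17| out[8]=324, l++
l=1 r=8: |-16|<=|17| out[7]=289, r--
l=1 r=7: |-16|>|5| out[6]=256, l++
l=2 r=7: |-15|>|5| out[5]=225, l++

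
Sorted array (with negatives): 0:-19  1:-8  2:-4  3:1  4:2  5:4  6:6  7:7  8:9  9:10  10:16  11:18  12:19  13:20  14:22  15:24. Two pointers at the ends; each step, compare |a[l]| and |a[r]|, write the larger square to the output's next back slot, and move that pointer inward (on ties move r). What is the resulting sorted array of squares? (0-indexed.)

[1, 4, 16, 16, 36, 49, 64, 81, 100, 256, 324, 361, 361, 400, 484, 576]

[0,15] |-19|<=|24| out[15]=576 → r--
[0,14] |-19|<=|22| out[14]=484 → r--
[0,13] |-19|<=|20| out[13]=400 → r--
[0,12] |-19|<=|19| out[12]=361 → r--
[0,11] |-19|>|18| out[11]=361 → l++
[1,11] |-8|<=|18| out[10]=324 → r--
[1,10] |-8|<=|16| out[9]=256 → r--
[1,9] |-8|<=|10| out[8]=100 → r--
[1,8] |-8|<=|9| out[7]=81 → r--
[1,7] |-8|>|7| out[6]=64 → l++
[2,7] |-4|<=|7| out[5]=49 → r--
[2,6] |-4|<=|6| out[4]=36 → r--
[2,5] |-4|<=|4| out[3]=16 → r--
[2,4] |-4|>|2| out[2]=16 → l++
[3,4] |1|<=|2| out[1]=4 → r--
[3,3] |1|<=|1| out[0]=1 → r--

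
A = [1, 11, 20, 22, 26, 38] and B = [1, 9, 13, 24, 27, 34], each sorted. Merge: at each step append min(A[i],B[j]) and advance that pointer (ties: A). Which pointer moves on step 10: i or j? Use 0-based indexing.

[i=0,j=0] A[i]=1<=B[j]=1 take 1 → i++
[i=1,j=0] A[i]=11>B[j]=1 take 1 → j++
[i=1,j=1] A[i]=11>B[j]=9 take 9 → j++
[i=1,j=2] A[i]=11<=B[j]=13 take 11 → i++
[i=2,j=2] A[i]=20>B[j]=13 take 13 → j++
[i=2,j=3] A[i]=20<=B[j]=24 take 20 → i++
[i=3,j=3] A[i]=22<=B[j]=24 take 22 → i++
[i=4,j=3] A[i]=26>B[j]=24 take 24 → j++
[i=4,j=4] A[i]=26<=B[j]=27 take 26 → i++
[i=5,j=4] A[i]=38>B[j]=27 take 27 → j++

j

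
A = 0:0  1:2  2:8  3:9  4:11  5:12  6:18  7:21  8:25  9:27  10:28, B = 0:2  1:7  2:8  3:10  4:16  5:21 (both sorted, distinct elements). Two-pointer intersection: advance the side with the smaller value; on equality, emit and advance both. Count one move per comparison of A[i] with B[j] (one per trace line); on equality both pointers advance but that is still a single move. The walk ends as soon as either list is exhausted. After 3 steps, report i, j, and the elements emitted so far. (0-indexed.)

[i=0,j=0] 0<2 → i++
[i=1,j=0] 2==2 emit → i++,j++
[i=2,j=1] 8>7 → j++

i=2, j=2, emitted=[2]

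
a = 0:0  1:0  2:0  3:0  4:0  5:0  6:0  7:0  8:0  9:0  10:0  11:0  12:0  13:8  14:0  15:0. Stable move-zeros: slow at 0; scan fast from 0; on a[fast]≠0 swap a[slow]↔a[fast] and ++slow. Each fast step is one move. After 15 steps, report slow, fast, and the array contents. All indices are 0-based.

slow=1, fast=15, a=[8, 0, 0, 0, 0, 0, 0, 0, 0, 0, 0, 0, 0, 0, 0, 0]

(s=0,f=0) a[fast]=0 → fast++
(s=0,f=1) a[fast]=0 → fast++
(s=0,f=2) a[fast]=0 → fast++
(s=0,f=3) a[fast]=0 → fast++
(s=0,f=4) a[fast]=0 → fast++
(s=0,f=5) a[fast]=0 → fast++
(s=0,f=6) a[fast]=0 → fast++
(s=0,f=7) a[fast]=0 → fast++
(s=0,f=8) a[fast]=0 → fast++
(s=0,f=9) a[fast]=0 → fast++
(s=0,f=10) a[fast]=0 → fast++
(s=0,f=11) a[fast]=0 → fast++
(s=0,f=12) a[fast]=0 → fast++
(s=0,f=13) a[fast]=8≠0 swap→a[0]=8 → slow++,fast++
(s=1,f=14) a[fast]=0 → fast++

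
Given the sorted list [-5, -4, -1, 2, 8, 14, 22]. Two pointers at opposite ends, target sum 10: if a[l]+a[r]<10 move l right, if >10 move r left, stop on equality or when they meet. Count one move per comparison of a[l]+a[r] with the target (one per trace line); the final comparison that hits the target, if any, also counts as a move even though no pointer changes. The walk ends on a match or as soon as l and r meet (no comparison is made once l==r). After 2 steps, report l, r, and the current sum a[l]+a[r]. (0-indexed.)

l=1, r=5, sum=10

[0,6] -5+22=17 >10 → r--
[0,5] -5+14=9 <10 → l++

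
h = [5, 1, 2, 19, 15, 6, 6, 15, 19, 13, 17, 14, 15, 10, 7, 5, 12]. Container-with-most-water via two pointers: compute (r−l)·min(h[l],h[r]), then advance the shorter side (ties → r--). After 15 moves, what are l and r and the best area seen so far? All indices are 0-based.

l=3, r=4, best area=156

[0,16] min(5,12)*16=80 best=80 * → l++
[1,16] min(1,12)*15=15 best=80 → l++
[2,16] min(2,12)*14=28 best=80 → l++
[3,16] min(19,12)*13=156 best=156 * → r--
[3,15] min(19,5)*12=60 best=156 → r--
[3,14] min(19,7)*11=77 best=156 → r--
[3,13] min(19,10)*10=100 best=156 → r--
[3,12] min(19,15)*9=135 best=156 → r--
[3,11] min(19,14)*8=112 best=156 → r--
[3,10] min(19,17)*7=119 best=156 → r--
[3,9] min(19,13)*6=78 best=156 → r--
[3,8] min(19,19)*5=95 best=156 → r--
[3,7] min(19,15)*4=60 best=156 → r--
[3,6] min(19,6)*3=18 best=156 → r--
[3,5] min(19,6)*2=12 best=156 → r--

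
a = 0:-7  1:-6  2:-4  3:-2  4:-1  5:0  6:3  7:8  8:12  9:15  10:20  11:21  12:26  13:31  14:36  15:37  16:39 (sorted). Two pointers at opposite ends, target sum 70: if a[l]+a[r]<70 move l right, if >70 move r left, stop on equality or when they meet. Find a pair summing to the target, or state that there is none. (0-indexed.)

[0,16] -7+39=32 <70 → l++
[1,16] -6+39=33 <70 → l++
[2,16] -4+39=35 <70 → l++
[3,16] -2+39=37 <70 → l++
[4,16] -1+39=38 <70 → l++
[5,16] 0+39=39 <70 → l++
[6,16] 3+39=42 <70 → l++
[7,16] 8+39=47 <70 → l++
[8,16] 12+39=51 <70 → l++
[9,16] 15+39=54 <70 → l++
[10,16] 20+39=59 <70 → l++
[11,16] 21+39=60 <70 → l++
[12,16] 26+39=65 <70 → l++
[13,16] 31+39=70 → found

(31, 39)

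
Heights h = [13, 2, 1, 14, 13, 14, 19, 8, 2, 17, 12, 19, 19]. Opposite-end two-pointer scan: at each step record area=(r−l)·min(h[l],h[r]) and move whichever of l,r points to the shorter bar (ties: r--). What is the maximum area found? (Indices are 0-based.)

l=0 r=12: min(13,19)*12=156 best=156 *, l++
l=1 r=12: min(2,19)*11=22 best=156, l++
l=2 r=12: min(1,19)*10=10 best=156, l++
l=3 r=12: min(14,19)*9=126 best=156, l++
l=4 r=12: min(13,19)*8=104 best=156, l++
l=5 r=12: min(14,19)*7=98 best=156, l++
l=6 r=12: min(19,19)*6=114 best=156, r--
l=6 r=11: min(19,19)*5=95 best=156, r--
l=6 r=10: min(19,12)*4=48 best=156, r--
l=6 r=9: min(19,17)*3=51 best=156, r--
l=6 r=8: min(19,2)*2=4 best=156, r--
l=6 r=7: min(19,8)*1=8 best=156, r--

max area = 156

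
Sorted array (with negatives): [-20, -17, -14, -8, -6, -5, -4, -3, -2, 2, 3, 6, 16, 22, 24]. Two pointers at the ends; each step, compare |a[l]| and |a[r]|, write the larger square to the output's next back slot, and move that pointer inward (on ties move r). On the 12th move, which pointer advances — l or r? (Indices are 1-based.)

[1,15] |-20|<=|24| out[15]=576 → r--
[1,14] |-20|<=|22| out[14]=484 → r--
[1,13] |-20|>|16| out[13]=400 → l++
[2,13] |-17|>|16| out[12]=289 → l++
[3,13] |-14|<=|16| out[11]=256 → r--
[3,12] |-14|>|6| out[10]=196 → l++
[4,12] |-8|>|6| out[9]=64 → l++
[5,12] |-6|<=|6| out[8]=36 → r--
[5,11] |-6|>|3| out[7]=36 → l++
[6,11] |-5|>|3| out[6]=25 → l++
[7,11] |-4|>|3| out[5]=16 → l++
[8,11] |-3|<=|3| out[4]=9 → r--

r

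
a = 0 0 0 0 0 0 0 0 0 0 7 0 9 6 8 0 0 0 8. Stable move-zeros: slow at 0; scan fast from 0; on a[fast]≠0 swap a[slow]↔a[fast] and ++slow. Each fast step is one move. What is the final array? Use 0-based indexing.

slow=0 fast=0: a[fast]=0, fast++
slow=0 fast=1: a[fast]=0, fast++
slow=0 fast=2: a[fast]=0, fast++
slow=0 fast=3: a[fast]=0, fast++
slow=0 fast=4: a[fast]=0, fast++
slow=0 fast=5: a[fast]=0, fast++
slow=0 fast=6: a[fast]=0, fast++
slow=0 fast=7: a[fast]=0, fast++
slow=0 fast=8: a[fast]=0, fast++
slow=0 fast=9: a[fast]=0, fast++
slow=0 fast=10: a[fast]=7≠0 swap→a[0]=7, slow++,fast++
slow=1 fast=11: a[fast]=0, fast++
slow=1 fast=12: a[fast]=9≠0 swap→a[1]=9, slow++,fast++
slow=2 fast=13: a[fast]=6≠0 swap→a[2]=6, slow++,fast++
slow=3 fast=14: a[fast]=8≠0 swap→a[3]=8, slow++,fast++
slow=4 fast=15: a[fast]=0, fast++
slow=4 fast=16: a[fast]=0, fast++
slow=4 fast=17: a[fast]=0, fast++
slow=4 fast=18: a[fast]=8≠0 swap→a[4]=8, slow++,fast++

[7, 9, 6, 8, 8, 0, 0, 0, 0, 0, 0, 0, 0, 0, 0, 0, 0, 0, 0]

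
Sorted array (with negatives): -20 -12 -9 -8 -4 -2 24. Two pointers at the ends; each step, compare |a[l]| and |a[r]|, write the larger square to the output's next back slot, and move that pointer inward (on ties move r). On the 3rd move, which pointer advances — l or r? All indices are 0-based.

l

l=0 r=6: |-20|<=|24| out[6]=576, r--
l=0 r=5: |-20|>|-2| out[5]=400, l++
l=1 r=5: |-12|>|-2| out[4]=144, l++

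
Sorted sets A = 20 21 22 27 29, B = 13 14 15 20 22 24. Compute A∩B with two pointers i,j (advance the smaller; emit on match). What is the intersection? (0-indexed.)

i=0 j=0: 20>13, j++
i=0 j=1: 20>14, j++
i=0 j=2: 20>15, j++
i=0 j=3: 20==20 emit, i++,j++
i=1 j=4: 21<22, i++
i=2 j=4: 22==22 emit, i++,j++
i=3 j=5: 27>24, j++

intersection = [20, 22]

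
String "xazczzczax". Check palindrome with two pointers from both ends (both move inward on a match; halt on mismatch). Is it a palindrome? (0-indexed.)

l=0 r=9: 'x'=='x', l++,r--
l=1 r=8: 'a'=='a', l++,r--
l=2 r=7: 'z'=='z', l++,r--
l=3 r=6: 'c'=='c', l++,r--
l=4 r=5: 'z'=='z', l++,r--

palindrome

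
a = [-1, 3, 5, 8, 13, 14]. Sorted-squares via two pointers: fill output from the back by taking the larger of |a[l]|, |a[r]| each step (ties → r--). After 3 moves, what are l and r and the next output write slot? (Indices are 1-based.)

l=1 r=6: |-1|<=|14| out[6]=196, r--
l=1 r=5: |-1|<=|13| out[5]=169, r--
l=1 r=4: |-1|<=|8| out[4]=64, r--

l=1, r=3, next write slot=3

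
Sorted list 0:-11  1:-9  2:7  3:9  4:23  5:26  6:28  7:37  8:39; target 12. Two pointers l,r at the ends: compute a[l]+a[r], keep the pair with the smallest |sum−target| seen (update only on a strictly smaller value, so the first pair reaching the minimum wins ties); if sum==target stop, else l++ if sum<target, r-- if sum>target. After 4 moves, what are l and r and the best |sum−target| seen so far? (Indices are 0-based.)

l=0, r=4, best |Δ|=3

l=0 r=8: -11+39=28 d=16 *, r--
l=0 r=7: -11+37=26 d=14 *, r--
l=0 r=6: -11+28=17 d=5 *, r--
l=0 r=5: -11+26=15 d=3 *, r--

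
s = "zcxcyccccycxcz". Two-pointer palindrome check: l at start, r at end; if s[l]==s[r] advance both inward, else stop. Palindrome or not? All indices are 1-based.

palindrome

[1,14] 'z'=='z' → l++,r--
[2,13] 'c'=='c' → l++,r--
[3,12] 'x'=='x' → l++,r--
[4,11] 'c'=='c' → l++,r--
[5,10] 'y'=='y' → l++,r--
[6,9] 'c'=='c' → l++,r--
[7,8] 'c'=='c' → l++,r--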